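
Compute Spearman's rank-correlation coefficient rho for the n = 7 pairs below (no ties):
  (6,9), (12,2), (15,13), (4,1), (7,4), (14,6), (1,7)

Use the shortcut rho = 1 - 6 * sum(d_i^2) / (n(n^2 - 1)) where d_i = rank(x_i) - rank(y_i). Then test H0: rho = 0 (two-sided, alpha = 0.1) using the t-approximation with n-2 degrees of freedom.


Step 1: Rank x and y separately (midranks; no ties here).
rank(x): 6->3, 12->5, 15->7, 4->2, 7->4, 14->6, 1->1
rank(y): 9->6, 2->2, 13->7, 1->1, 4->3, 6->4, 7->5
Step 2: d_i = R_x(i) - R_y(i); compute d_i^2.
  (3-6)^2=9, (5-2)^2=9, (7-7)^2=0, (2-1)^2=1, (4-3)^2=1, (6-4)^2=4, (1-5)^2=16
sum(d^2) = 40.
Step 3: rho = 1 - 6*40 / (7*(7^2 - 1)) = 1 - 240/336 = 0.285714.
Step 4: Under H0, t = rho * sqrt((n-2)/(1-rho^2)) = 0.6667 ~ t(5).
Step 5: Two-sided p-value from the t-distribution with 5 df = 0.534509.
Step 6: alpha = 0.1. fail to reject H0.

rho = 0.2857, p = 0.534509, fail to reject H0 at alpha = 0.1.


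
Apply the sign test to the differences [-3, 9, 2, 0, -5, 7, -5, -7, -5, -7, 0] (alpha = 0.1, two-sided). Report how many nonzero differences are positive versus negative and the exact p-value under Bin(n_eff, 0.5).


Step 1: Discard zero differences. Original n = 11; n_eff = number of nonzero differences = 9.
Nonzero differences (with sign): -3, +9, +2, -5, +7, -5, -7, -5, -7
Step 2: Count signs: positive = 3, negative = 6.
Step 3: Under H0: P(positive) = 0.5, so the number of positives S ~ Bin(9, 0.5).
Step 4: Two-sided exact p-value = sum of Bin(9,0.5) probabilities at or below the observed probability = 0.507812.
Step 5: alpha = 0.1. fail to reject H0.

n_eff = 9, pos = 3, neg = 6, p = 0.507812, fail to reject H0.


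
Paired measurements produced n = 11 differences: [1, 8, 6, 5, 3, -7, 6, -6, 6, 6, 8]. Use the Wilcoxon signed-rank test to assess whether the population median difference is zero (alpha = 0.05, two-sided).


Step 1: Drop any zero differences (none here) and take |d_i|.
|d| = [1, 8, 6, 5, 3, 7, 6, 6, 6, 6, 8]
Step 2: Midrank |d_i| (ties get averaged ranks).
ranks: |1|->1, |8|->10.5, |6|->6, |5|->3, |3|->2, |7|->9, |6|->6, |6|->6, |6|->6, |6|->6, |8|->10.5
Step 3: Attach original signs; sum ranks with positive sign and with negative sign.
W+ = 1 + 10.5 + 6 + 3 + 2 + 6 + 6 + 6 + 10.5 = 51
W- = 9 + 6 = 15
(Check: W+ + W- = 66 should equal n(n+1)/2 = 66.)
Step 4: Test statistic W = min(W+, W-) = 15.
Step 5: Ties in |d|, so use the tie-corrected normal approximation.
        E[W] = n(n+1)/4 = 11*12/4 = 33.
        Tie groups: |d|=6 (t=5), |d|=8 (t=2); sum(t^3 - t) = 126.
        Var[W] = n(n+1)(2n+1)/24 - sum(t^3-t)/48 = 3036/24 - 126/48 = 123.875.
        z = (W - E[W]) / sqrt(Var[W]) = (15 - 33) / 11.1299 = -1.6173.
        Two-sided p = 2*Phi(z) = 0.105822.
Step 6: alpha = 0.05. fail to reject H0.

W+ = 51, W- = 15, W = min = 15, p = 0.105822, fail to reject H0.


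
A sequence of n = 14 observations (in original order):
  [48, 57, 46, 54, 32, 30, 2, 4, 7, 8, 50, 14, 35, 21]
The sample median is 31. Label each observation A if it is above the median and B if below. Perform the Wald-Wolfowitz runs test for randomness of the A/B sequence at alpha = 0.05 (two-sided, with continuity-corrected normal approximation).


Step 1: Compute median = 31; label A = above, B = below.
Labels in order: AAAAABBBBBABAB  (n_A = 7, n_B = 7)
Step 2: Count runs R = 6.
Step 3: Under H0 (random ordering), E[R] = 2*n_A*n_B/(n_A+n_B) + 1 = 2*7*7/14 + 1 = 8.0000.
        Var[R] = 2*n_A*n_B*(2*n_A*n_B - n_A - n_B) / ((n_A+n_B)^2 * (n_A+n_B-1)) = 8232/2548 = 3.2308.
        SD[R] = 1.7974.
Step 4: Continuity-corrected z = (R + 0.5 - E[R]) / SD[R] = (6 + 0.5 - 8.0000) / 1.7974 = -0.8345.
Step 5: Two-sided p-value via normal approximation = 2*(1 - Phi(|z|)) = 0.403986.
Step 6: alpha = 0.05. fail to reject H0.

R = 6, z = -0.8345, p = 0.403986, fail to reject H0.


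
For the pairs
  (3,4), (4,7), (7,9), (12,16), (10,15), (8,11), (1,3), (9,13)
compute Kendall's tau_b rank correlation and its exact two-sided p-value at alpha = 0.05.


Step 1: Enumerate the 28 unordered pairs (i,j) with i<j and classify each by sign(x_j-x_i) * sign(y_j-y_i).
  (1,2):dx=+1,dy=+3->C; (1,3):dx=+4,dy=+5->C; (1,4):dx=+9,dy=+12->C; (1,5):dx=+7,dy=+11->C
  (1,6):dx=+5,dy=+7->C; (1,7):dx=-2,dy=-1->C; (1,8):dx=+6,dy=+9->C; (2,3):dx=+3,dy=+2->C
  (2,4):dx=+8,dy=+9->C; (2,5):dx=+6,dy=+8->C; (2,6):dx=+4,dy=+4->C; (2,7):dx=-3,dy=-4->C
  (2,8):dx=+5,dy=+6->C; (3,4):dx=+5,dy=+7->C; (3,5):dx=+3,dy=+6->C; (3,6):dx=+1,dy=+2->C
  (3,7):dx=-6,dy=-6->C; (3,8):dx=+2,dy=+4->C; (4,5):dx=-2,dy=-1->C; (4,6):dx=-4,dy=-5->C
  (4,7):dx=-11,dy=-13->C; (4,8):dx=-3,dy=-3->C; (5,6):dx=-2,dy=-4->C; (5,7):dx=-9,dy=-12->C
  (5,8):dx=-1,dy=-2->C; (6,7):dx=-7,dy=-8->C; (6,8):dx=+1,dy=+2->C; (7,8):dx=+8,dy=+10->C
Step 2: C = 28, D = 0, total pairs = 28.
Step 3: tau = (C - D)/(n(n-1)/2) = (28 - 0)/28 = 1.000000.
Step 4: Exact two-sided p-value (enumerate n! = 40320 permutations of y under H0): p = 0.000050.
Step 5: alpha = 0.05. reject H0.

tau_b = 1.0000 (C=28, D=0), p = 0.000050, reject H0.


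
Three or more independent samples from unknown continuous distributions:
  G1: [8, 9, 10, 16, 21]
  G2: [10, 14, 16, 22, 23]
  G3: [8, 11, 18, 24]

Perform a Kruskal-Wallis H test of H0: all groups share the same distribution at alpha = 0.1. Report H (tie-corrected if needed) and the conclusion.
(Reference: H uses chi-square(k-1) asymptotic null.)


Step 1: Combine all N = 14 observations and assign midranks.
sorted (value, group, rank): (8,G1,1.5), (8,G3,1.5), (9,G1,3), (10,G1,4.5), (10,G2,4.5), (11,G3,6), (14,G2,7), (16,G1,8.5), (16,G2,8.5), (18,G3,10), (21,G1,11), (22,G2,12), (23,G2,13), (24,G3,14)
Step 2: Sum ranks within each group.
R_1 = 28.5 (n_1 = 5)
R_2 = 45 (n_2 = 5)
R_3 = 31.5 (n_3 = 4)
Step 3: H = 12/(N(N+1)) * sum(R_i^2/n_i) - 3(N+1)
     = 12/(14*15) * (28.5^2/5 + 45^2/5 + 31.5^2/4) - 3*15
     = 0.057143 * 815.513 - 45
     = 1.600714.
Step 4: Ties present; correction factor C = 1 - 18/(14^3 - 14) = 0.993407. Corrected H = 1.600714 / 0.993407 = 1.611338.
Step 5: Under H0, H ~ chi^2(2); p-value = 0.446789.
Step 6: alpha = 0.1. fail to reject H0.

H = 1.6113, df = 2, p = 0.446789, fail to reject H0.


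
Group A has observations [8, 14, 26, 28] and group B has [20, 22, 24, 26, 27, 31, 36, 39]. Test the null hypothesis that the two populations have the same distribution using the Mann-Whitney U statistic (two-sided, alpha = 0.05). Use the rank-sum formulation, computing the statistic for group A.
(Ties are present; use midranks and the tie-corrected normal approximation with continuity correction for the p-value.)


Step 1: Combine and sort all 12 observations; assign midranks.
sorted (value, group): (8,X), (14,X), (20,Y), (22,Y), (24,Y), (26,X), (26,Y), (27,Y), (28,X), (31,Y), (36,Y), (39,Y)
ranks: 8->1, 14->2, 20->3, 22->4, 24->5, 26->6.5, 26->6.5, 27->8, 28->9, 31->10, 36->11, 39->12
Step 2: Rank sum for X: R1 = 1 + 2 + 6.5 + 9 = 18.5.
Step 3: U_X = R1 - n1(n1+1)/2 = 18.5 - 4*5/2 = 18.5 - 10 = 8.5.
       U_Y = n1*n2 - U_X = 32 - 8.5 = 23.5.
Step 4: Ties are present, so use the tie-corrected normal approximation (with continuity correction) for the p-value.
Step 5: p-value = 0.233663; compare to alpha = 0.05. fail to reject H0.

U_X = 8.5, p = 0.233663, fail to reject H0 at alpha = 0.05.


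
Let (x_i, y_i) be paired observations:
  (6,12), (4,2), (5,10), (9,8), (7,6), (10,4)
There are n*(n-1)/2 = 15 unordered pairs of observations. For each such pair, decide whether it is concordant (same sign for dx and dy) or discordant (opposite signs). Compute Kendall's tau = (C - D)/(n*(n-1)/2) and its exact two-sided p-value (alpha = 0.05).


Step 1: Enumerate the 15 unordered pairs (i,j) with i<j and classify each by sign(x_j-x_i) * sign(y_j-y_i).
  (1,2):dx=-2,dy=-10->C; (1,3):dx=-1,dy=-2->C; (1,4):dx=+3,dy=-4->D; (1,5):dx=+1,dy=-6->D
  (1,6):dx=+4,dy=-8->D; (2,3):dx=+1,dy=+8->C; (2,4):dx=+5,dy=+6->C; (2,5):dx=+3,dy=+4->C
  (2,6):dx=+6,dy=+2->C; (3,4):dx=+4,dy=-2->D; (3,5):dx=+2,dy=-4->D; (3,6):dx=+5,dy=-6->D
  (4,5):dx=-2,dy=-2->C; (4,6):dx=+1,dy=-4->D; (5,6):dx=+3,dy=-2->D
Step 2: C = 7, D = 8, total pairs = 15.
Step 3: tau = (C - D)/(n(n-1)/2) = (7 - 8)/15 = -0.066667.
Step 4: Exact two-sided p-value (enumerate n! = 720 permutations of y under H0): p = 1.000000.
Step 5: alpha = 0.05. fail to reject H0.

tau_b = -0.0667 (C=7, D=8), p = 1.000000, fail to reject H0.


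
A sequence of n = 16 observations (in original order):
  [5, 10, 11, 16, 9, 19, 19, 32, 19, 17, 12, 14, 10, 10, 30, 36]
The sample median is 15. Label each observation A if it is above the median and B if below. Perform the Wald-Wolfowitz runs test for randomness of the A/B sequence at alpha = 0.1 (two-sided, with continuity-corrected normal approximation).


Step 1: Compute median = 15; label A = above, B = below.
Labels in order: BBBABAAAAABBBBAA  (n_A = 8, n_B = 8)
Step 2: Count runs R = 6.
Step 3: Under H0 (random ordering), E[R] = 2*n_A*n_B/(n_A+n_B) + 1 = 2*8*8/16 + 1 = 9.0000.
        Var[R] = 2*n_A*n_B*(2*n_A*n_B - n_A - n_B) / ((n_A+n_B)^2 * (n_A+n_B-1)) = 14336/3840 = 3.7333.
        SD[R] = 1.9322.
Step 4: Continuity-corrected z = (R + 0.5 - E[R]) / SD[R] = (6 + 0.5 - 9.0000) / 1.9322 = -1.2939.
Step 5: Two-sided p-value via normal approximation = 2*(1 - Phi(|z|)) = 0.195709.
Step 6: alpha = 0.1. fail to reject H0.

R = 6, z = -1.2939, p = 0.195709, fail to reject H0.


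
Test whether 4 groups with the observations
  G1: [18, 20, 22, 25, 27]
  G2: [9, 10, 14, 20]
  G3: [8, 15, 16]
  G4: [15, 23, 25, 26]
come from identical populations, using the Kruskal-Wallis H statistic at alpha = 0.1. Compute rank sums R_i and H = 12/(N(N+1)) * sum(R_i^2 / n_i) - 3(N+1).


Step 1: Combine all N = 16 observations and assign midranks.
sorted (value, group, rank): (8,G3,1), (9,G2,2), (10,G2,3), (14,G2,4), (15,G3,5.5), (15,G4,5.5), (16,G3,7), (18,G1,8), (20,G1,9.5), (20,G2,9.5), (22,G1,11), (23,G4,12), (25,G1,13.5), (25,G4,13.5), (26,G4,15), (27,G1,16)
Step 2: Sum ranks within each group.
R_1 = 58 (n_1 = 5)
R_2 = 18.5 (n_2 = 4)
R_3 = 13.5 (n_3 = 3)
R_4 = 46 (n_4 = 4)
Step 3: H = 12/(N(N+1)) * sum(R_i^2/n_i) - 3(N+1)
     = 12/(16*17) * (58^2/5 + 18.5^2/4 + 13.5^2/3 + 46^2/4) - 3*17
     = 0.044118 * 1348.11 - 51
     = 8.475551.
Step 4: Ties present; correction factor C = 1 - 18/(16^3 - 16) = 0.995588. Corrected H = 8.475551 / 0.995588 = 8.513109.
Step 5: Under H0, H ~ chi^2(3); p-value = 0.036516.
Step 6: alpha = 0.1. reject H0.

H = 8.5131, df = 3, p = 0.036516, reject H0.


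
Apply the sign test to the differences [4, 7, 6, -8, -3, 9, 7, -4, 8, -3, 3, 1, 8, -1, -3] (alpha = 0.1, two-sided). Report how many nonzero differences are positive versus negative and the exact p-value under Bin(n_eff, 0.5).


Step 1: Discard zero differences. Original n = 15; n_eff = number of nonzero differences = 15.
Nonzero differences (with sign): +4, +7, +6, -8, -3, +9, +7, -4, +8, -3, +3, +1, +8, -1, -3
Step 2: Count signs: positive = 9, negative = 6.
Step 3: Under H0: P(positive) = 0.5, so the number of positives S ~ Bin(15, 0.5).
Step 4: Two-sided exact p-value = sum of Bin(15,0.5) probabilities at or below the observed probability = 0.607239.
Step 5: alpha = 0.1. fail to reject H0.

n_eff = 15, pos = 9, neg = 6, p = 0.607239, fail to reject H0.


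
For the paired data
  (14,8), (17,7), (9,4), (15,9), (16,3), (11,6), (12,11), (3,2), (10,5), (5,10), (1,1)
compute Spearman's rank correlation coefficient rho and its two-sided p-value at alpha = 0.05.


Step 1: Rank x and y separately (midranks; no ties here).
rank(x): 14->8, 17->11, 9->4, 15->9, 16->10, 11->6, 12->7, 3->2, 10->5, 5->3, 1->1
rank(y): 8->8, 7->7, 4->4, 9->9, 3->3, 6->6, 11->11, 2->2, 5->5, 10->10, 1->1
Step 2: d_i = R_x(i) - R_y(i); compute d_i^2.
  (8-8)^2=0, (11-7)^2=16, (4-4)^2=0, (9-9)^2=0, (10-3)^2=49, (6-6)^2=0, (7-11)^2=16, (2-2)^2=0, (5-5)^2=0, (3-10)^2=49, (1-1)^2=0
sum(d^2) = 130.
Step 3: rho = 1 - 6*130 / (11*(11^2 - 1)) = 1 - 780/1320 = 0.409091.
Step 4: Under H0, t = rho * sqrt((n-2)/(1-rho^2)) = 1.3450 ~ t(9).
Step 5: Two-sided p-value from the t-distribution with 9 df = 0.211545.
Step 6: alpha = 0.05. fail to reject H0.

rho = 0.4091, p = 0.211545, fail to reject H0 at alpha = 0.05.


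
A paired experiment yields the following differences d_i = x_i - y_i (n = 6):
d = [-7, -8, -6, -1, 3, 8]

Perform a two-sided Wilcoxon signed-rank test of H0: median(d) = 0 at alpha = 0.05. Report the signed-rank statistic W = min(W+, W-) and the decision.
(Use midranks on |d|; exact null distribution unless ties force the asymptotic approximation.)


Step 1: Drop any zero differences (none here) and take |d_i|.
|d| = [7, 8, 6, 1, 3, 8]
Step 2: Midrank |d_i| (ties get averaged ranks).
ranks: |7|->4, |8|->5.5, |6|->3, |1|->1, |3|->2, |8|->5.5
Step 3: Attach original signs; sum ranks with positive sign and with negative sign.
W+ = 2 + 5.5 = 7.5
W- = 4 + 5.5 + 3 + 1 = 13.5
(Check: W+ + W- = 21 should equal n(n+1)/2 = 21.)
Step 4: Test statistic W = min(W+, W-) = 7.5.
Step 5: Ties in |d|, so use the tie-corrected normal approximation.
        E[W] = n(n+1)/4 = 6*7/4 = 10.5.
        Tie groups: |d|=8 (t=2); sum(t^3 - t) = 6.
        Var[W] = n(n+1)(2n+1)/24 - sum(t^3-t)/48 = 546/24 - 6/48 = 22.625.
        z = (W - E[W]) / sqrt(Var[W]) = (7.5 - 10.5) / 4.7566 = -0.6307.
        Two-sided p = 2*Phi(z) = 0.528233.
Step 6: alpha = 0.05. fail to reject H0.

W+ = 7.5, W- = 13.5, W = min = 7.5, p = 0.528233, fail to reject H0.


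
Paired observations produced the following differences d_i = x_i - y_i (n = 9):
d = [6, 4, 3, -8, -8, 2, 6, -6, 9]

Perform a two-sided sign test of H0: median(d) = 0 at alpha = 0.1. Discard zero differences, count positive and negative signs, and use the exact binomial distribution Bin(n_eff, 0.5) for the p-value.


Step 1: Discard zero differences. Original n = 9; n_eff = number of nonzero differences = 9.
Nonzero differences (with sign): +6, +4, +3, -8, -8, +2, +6, -6, +9
Step 2: Count signs: positive = 6, negative = 3.
Step 3: Under H0: P(positive) = 0.5, so the number of positives S ~ Bin(9, 0.5).
Step 4: Two-sided exact p-value = sum of Bin(9,0.5) probabilities at or below the observed probability = 0.507812.
Step 5: alpha = 0.1. fail to reject H0.

n_eff = 9, pos = 6, neg = 3, p = 0.507812, fail to reject H0.


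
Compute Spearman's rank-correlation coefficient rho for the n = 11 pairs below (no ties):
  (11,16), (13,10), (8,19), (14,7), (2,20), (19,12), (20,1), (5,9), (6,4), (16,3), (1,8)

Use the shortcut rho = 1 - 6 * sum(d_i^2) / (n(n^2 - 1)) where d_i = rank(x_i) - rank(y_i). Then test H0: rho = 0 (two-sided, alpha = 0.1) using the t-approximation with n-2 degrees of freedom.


Step 1: Rank x and y separately (midranks; no ties here).
rank(x): 11->6, 13->7, 8->5, 14->8, 2->2, 19->10, 20->11, 5->3, 6->4, 16->9, 1->1
rank(y): 16->9, 10->7, 19->10, 7->4, 20->11, 12->8, 1->1, 9->6, 4->3, 3->2, 8->5
Step 2: d_i = R_x(i) - R_y(i); compute d_i^2.
  (6-9)^2=9, (7-7)^2=0, (5-10)^2=25, (8-4)^2=16, (2-11)^2=81, (10-8)^2=4, (11-1)^2=100, (3-6)^2=9, (4-3)^2=1, (9-2)^2=49, (1-5)^2=16
sum(d^2) = 310.
Step 3: rho = 1 - 6*310 / (11*(11^2 - 1)) = 1 - 1860/1320 = -0.409091.
Step 4: Under H0, t = rho * sqrt((n-2)/(1-rho^2)) = -1.3450 ~ t(9).
Step 5: Two-sided p-value from the t-distribution with 9 df = 0.211545.
Step 6: alpha = 0.1. fail to reject H0.

rho = -0.4091, p = 0.211545, fail to reject H0 at alpha = 0.1.


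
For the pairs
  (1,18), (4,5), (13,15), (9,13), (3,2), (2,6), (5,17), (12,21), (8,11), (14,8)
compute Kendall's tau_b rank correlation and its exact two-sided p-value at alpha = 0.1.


Step 1: Enumerate the 45 unordered pairs (i,j) with i<j and classify each by sign(x_j-x_i) * sign(y_j-y_i).
  (1,2):dx=+3,dy=-13->D; (1,3):dx=+12,dy=-3->D; (1,4):dx=+8,dy=-5->D; (1,5):dx=+2,dy=-16->D
  (1,6):dx=+1,dy=-12->D; (1,7):dx=+4,dy=-1->D; (1,8):dx=+11,dy=+3->C; (1,9):dx=+7,dy=-7->D
  (1,10):dx=+13,dy=-10->D; (2,3):dx=+9,dy=+10->C; (2,4):dx=+5,dy=+8->C; (2,5):dx=-1,dy=-3->C
  (2,6):dx=-2,dy=+1->D; (2,7):dx=+1,dy=+12->C; (2,8):dx=+8,dy=+16->C; (2,9):dx=+4,dy=+6->C
  (2,10):dx=+10,dy=+3->C; (3,4):dx=-4,dy=-2->C; (3,5):dx=-10,dy=-13->C; (3,6):dx=-11,dy=-9->C
  (3,7):dx=-8,dy=+2->D; (3,8):dx=-1,dy=+6->D; (3,9):dx=-5,dy=-4->C; (3,10):dx=+1,dy=-7->D
  (4,5):dx=-6,dy=-11->C; (4,6):dx=-7,dy=-7->C; (4,7):dx=-4,dy=+4->D; (4,8):dx=+3,dy=+8->C
  (4,9):dx=-1,dy=-2->C; (4,10):dx=+5,dy=-5->D; (5,6):dx=-1,dy=+4->D; (5,7):dx=+2,dy=+15->C
  (5,8):dx=+9,dy=+19->C; (5,9):dx=+5,dy=+9->C; (5,10):dx=+11,dy=+6->C; (6,7):dx=+3,dy=+11->C
  (6,8):dx=+10,dy=+15->C; (6,9):dx=+6,dy=+5->C; (6,10):dx=+12,dy=+2->C; (7,8):dx=+7,dy=+4->C
  (7,9):dx=+3,dy=-6->D; (7,10):dx=+9,dy=-9->D; (8,9):dx=-4,dy=-10->C; (8,10):dx=+2,dy=-13->D
  (9,10):dx=+6,dy=-3->D
Step 2: C = 26, D = 19, total pairs = 45.
Step 3: tau = (C - D)/(n(n-1)/2) = (26 - 19)/45 = 0.155556.
Step 4: Exact two-sided p-value (enumerate n! = 3628800 permutations of y under H0): p = 0.600654.
Step 5: alpha = 0.1. fail to reject H0.

tau_b = 0.1556 (C=26, D=19), p = 0.600654, fail to reject H0.


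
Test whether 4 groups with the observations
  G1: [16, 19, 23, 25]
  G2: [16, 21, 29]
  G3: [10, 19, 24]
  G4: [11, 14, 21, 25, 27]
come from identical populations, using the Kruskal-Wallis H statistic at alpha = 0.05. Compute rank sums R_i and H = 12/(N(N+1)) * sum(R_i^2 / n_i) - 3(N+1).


Step 1: Combine all N = 15 observations and assign midranks.
sorted (value, group, rank): (10,G3,1), (11,G4,2), (14,G4,3), (16,G1,4.5), (16,G2,4.5), (19,G1,6.5), (19,G3,6.5), (21,G2,8.5), (21,G4,8.5), (23,G1,10), (24,G3,11), (25,G1,12.5), (25,G4,12.5), (27,G4,14), (29,G2,15)
Step 2: Sum ranks within each group.
R_1 = 33.5 (n_1 = 4)
R_2 = 28 (n_2 = 3)
R_3 = 18.5 (n_3 = 3)
R_4 = 40 (n_4 = 5)
Step 3: H = 12/(N(N+1)) * sum(R_i^2/n_i) - 3(N+1)
     = 12/(15*16) * (33.5^2/4 + 28^2/3 + 18.5^2/3 + 40^2/5) - 3*16
     = 0.050000 * 975.979 - 48
     = 0.798958.
Step 4: Ties present; correction factor C = 1 - 24/(15^3 - 15) = 0.992857. Corrected H = 0.798958 / 0.992857 = 0.804706.
Step 5: Under H0, H ~ chi^2(3); p-value = 0.848341.
Step 6: alpha = 0.05. fail to reject H0.

H = 0.8047, df = 3, p = 0.848341, fail to reject H0.


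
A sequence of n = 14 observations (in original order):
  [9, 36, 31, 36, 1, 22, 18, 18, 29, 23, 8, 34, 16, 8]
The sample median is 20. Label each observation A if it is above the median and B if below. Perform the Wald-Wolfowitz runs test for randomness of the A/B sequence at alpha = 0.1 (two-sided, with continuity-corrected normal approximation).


Step 1: Compute median = 20; label A = above, B = below.
Labels in order: BAAABABBAABABB  (n_A = 7, n_B = 7)
Step 2: Count runs R = 9.
Step 3: Under H0 (random ordering), E[R] = 2*n_A*n_B/(n_A+n_B) + 1 = 2*7*7/14 + 1 = 8.0000.
        Var[R] = 2*n_A*n_B*(2*n_A*n_B - n_A - n_B) / ((n_A+n_B)^2 * (n_A+n_B-1)) = 8232/2548 = 3.2308.
        SD[R] = 1.7974.
Step 4: Continuity-corrected z = (R - 0.5 - E[R]) / SD[R] = (9 - 0.5 - 8.0000) / 1.7974 = 0.2782.
Step 5: Two-sided p-value via normal approximation = 2*(1 - Phi(|z|)) = 0.780879.
Step 6: alpha = 0.1. fail to reject H0.

R = 9, z = 0.2782, p = 0.780879, fail to reject H0.


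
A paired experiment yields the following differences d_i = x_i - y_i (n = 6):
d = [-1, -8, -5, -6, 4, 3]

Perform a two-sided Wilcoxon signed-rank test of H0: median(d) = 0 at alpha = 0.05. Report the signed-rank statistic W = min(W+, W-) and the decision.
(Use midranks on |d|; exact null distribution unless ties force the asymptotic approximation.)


Step 1: Drop any zero differences (none here) and take |d_i|.
|d| = [1, 8, 5, 6, 4, 3]
Step 2: Midrank |d_i| (ties get averaged ranks).
ranks: |1|->1, |8|->6, |5|->4, |6|->5, |4|->3, |3|->2
Step 3: Attach original signs; sum ranks with positive sign and with negative sign.
W+ = 3 + 2 = 5
W- = 1 + 6 + 4 + 5 = 16
(Check: W+ + W- = 21 should equal n(n+1)/2 = 21.)
Step 4: Test statistic W = min(W+, W-) = 5.
Step 5: No ties, so the exact null distribution over the 2^6 = 64 sign assignments gives the two-sided p-value = 0.312500.
Step 6: alpha = 0.05. fail to reject H0.

W+ = 5, W- = 16, W = min = 5, p = 0.312500, fail to reject H0.


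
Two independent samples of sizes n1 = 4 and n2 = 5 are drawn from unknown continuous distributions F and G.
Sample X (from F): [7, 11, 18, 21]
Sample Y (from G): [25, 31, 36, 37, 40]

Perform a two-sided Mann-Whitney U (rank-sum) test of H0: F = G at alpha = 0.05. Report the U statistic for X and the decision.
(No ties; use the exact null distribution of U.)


Step 1: Combine and sort all 9 observations; assign midranks.
sorted (value, group): (7,X), (11,X), (18,X), (21,X), (25,Y), (31,Y), (36,Y), (37,Y), (40,Y)
ranks: 7->1, 11->2, 18->3, 21->4, 25->5, 31->6, 36->7, 37->8, 40->9
Step 2: Rank sum for X: R1 = 1 + 2 + 3 + 4 = 10.
Step 3: U_X = R1 - n1(n1+1)/2 = 10 - 4*5/2 = 10 - 10 = 0.
       U_Y = n1*n2 - U_X = 20 - 0 = 20.
Step 4: No ties, so the exact null distribution of U (based on enumerating the C(9,4) = 126 equally likely rank assignments) gives the two-sided p-value.
Step 5: p-value = 0.015873; compare to alpha = 0.05. reject H0.

U_X = 0, p = 0.015873, reject H0 at alpha = 0.05.


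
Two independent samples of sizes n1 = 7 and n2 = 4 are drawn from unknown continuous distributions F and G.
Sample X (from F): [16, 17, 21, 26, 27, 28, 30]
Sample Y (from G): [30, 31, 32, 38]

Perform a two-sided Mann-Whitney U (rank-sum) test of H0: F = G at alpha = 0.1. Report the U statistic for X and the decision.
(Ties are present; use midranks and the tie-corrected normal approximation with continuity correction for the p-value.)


Step 1: Combine and sort all 11 observations; assign midranks.
sorted (value, group): (16,X), (17,X), (21,X), (26,X), (27,X), (28,X), (30,X), (30,Y), (31,Y), (32,Y), (38,Y)
ranks: 16->1, 17->2, 21->3, 26->4, 27->5, 28->6, 30->7.5, 30->7.5, 31->9, 32->10, 38->11
Step 2: Rank sum for X: R1 = 1 + 2 + 3 + 4 + 5 + 6 + 7.5 = 28.5.
Step 3: U_X = R1 - n1(n1+1)/2 = 28.5 - 7*8/2 = 28.5 - 28 = 0.5.
       U_Y = n1*n2 - U_X = 28 - 0.5 = 27.5.
Step 4: Ties are present, so use the tie-corrected normal approximation (with continuity correction) for the p-value.
Step 5: p-value = 0.013802; compare to alpha = 0.1. reject H0.

U_X = 0.5, p = 0.013802, reject H0 at alpha = 0.1.


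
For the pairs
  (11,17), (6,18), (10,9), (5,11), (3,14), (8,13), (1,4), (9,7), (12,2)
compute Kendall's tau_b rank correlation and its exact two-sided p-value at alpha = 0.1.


Step 1: Enumerate the 36 unordered pairs (i,j) with i<j and classify each by sign(x_j-x_i) * sign(y_j-y_i).
  (1,2):dx=-5,dy=+1->D; (1,3):dx=-1,dy=-8->C; (1,4):dx=-6,dy=-6->C; (1,5):dx=-8,dy=-3->C
  (1,6):dx=-3,dy=-4->C; (1,7):dx=-10,dy=-13->C; (1,8):dx=-2,dy=-10->C; (1,9):dx=+1,dy=-15->D
  (2,3):dx=+4,dy=-9->D; (2,4):dx=-1,dy=-7->C; (2,5):dx=-3,dy=-4->C; (2,6):dx=+2,dy=-5->D
  (2,7):dx=-5,dy=-14->C; (2,8):dx=+3,dy=-11->D; (2,9):dx=+6,dy=-16->D; (3,4):dx=-5,dy=+2->D
  (3,5):dx=-7,dy=+5->D; (3,6):dx=-2,dy=+4->D; (3,7):dx=-9,dy=-5->C; (3,8):dx=-1,dy=-2->C
  (3,9):dx=+2,dy=-7->D; (4,5):dx=-2,dy=+3->D; (4,6):dx=+3,dy=+2->C; (4,7):dx=-4,dy=-7->C
  (4,8):dx=+4,dy=-4->D; (4,9):dx=+7,dy=-9->D; (5,6):dx=+5,dy=-1->D; (5,7):dx=-2,dy=-10->C
  (5,8):dx=+6,dy=-7->D; (5,9):dx=+9,dy=-12->D; (6,7):dx=-7,dy=-9->C; (6,8):dx=+1,dy=-6->D
  (6,9):dx=+4,dy=-11->D; (7,8):dx=+8,dy=+3->C; (7,9):dx=+11,dy=-2->D; (8,9):dx=+3,dy=-5->D
Step 2: C = 16, D = 20, total pairs = 36.
Step 3: tau = (C - D)/(n(n-1)/2) = (16 - 20)/36 = -0.111111.
Step 4: Exact two-sided p-value (enumerate n! = 362880 permutations of y under H0): p = 0.761414.
Step 5: alpha = 0.1. fail to reject H0.

tau_b = -0.1111 (C=16, D=20), p = 0.761414, fail to reject H0.


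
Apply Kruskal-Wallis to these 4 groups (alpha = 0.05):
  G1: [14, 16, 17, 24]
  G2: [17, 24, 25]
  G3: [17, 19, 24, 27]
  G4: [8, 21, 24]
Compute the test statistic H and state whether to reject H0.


Step 1: Combine all N = 14 observations and assign midranks.
sorted (value, group, rank): (8,G4,1), (14,G1,2), (16,G1,3), (17,G1,5), (17,G2,5), (17,G3,5), (19,G3,7), (21,G4,8), (24,G1,10.5), (24,G2,10.5), (24,G3,10.5), (24,G4,10.5), (25,G2,13), (27,G3,14)
Step 2: Sum ranks within each group.
R_1 = 20.5 (n_1 = 4)
R_2 = 28.5 (n_2 = 3)
R_3 = 36.5 (n_3 = 4)
R_4 = 19.5 (n_4 = 3)
Step 3: H = 12/(N(N+1)) * sum(R_i^2/n_i) - 3(N+1)
     = 12/(14*15) * (20.5^2/4 + 28.5^2/3 + 36.5^2/4 + 19.5^2/3) - 3*15
     = 0.057143 * 835.625 - 45
     = 2.750000.
Step 4: Ties present; correction factor C = 1 - 84/(14^3 - 14) = 0.969231. Corrected H = 2.750000 / 0.969231 = 2.837302.
Step 5: Under H0, H ~ chi^2(3); p-value = 0.417396.
Step 6: alpha = 0.05. fail to reject H0.

H = 2.8373, df = 3, p = 0.417396, fail to reject H0.


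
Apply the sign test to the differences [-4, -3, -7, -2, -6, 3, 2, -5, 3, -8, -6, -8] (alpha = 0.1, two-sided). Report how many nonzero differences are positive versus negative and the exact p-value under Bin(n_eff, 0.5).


Step 1: Discard zero differences. Original n = 12; n_eff = number of nonzero differences = 12.
Nonzero differences (with sign): -4, -3, -7, -2, -6, +3, +2, -5, +3, -8, -6, -8
Step 2: Count signs: positive = 3, negative = 9.
Step 3: Under H0: P(positive) = 0.5, so the number of positives S ~ Bin(12, 0.5).
Step 4: Two-sided exact p-value = sum of Bin(12,0.5) probabilities at or below the observed probability = 0.145996.
Step 5: alpha = 0.1. fail to reject H0.

n_eff = 12, pos = 3, neg = 9, p = 0.145996, fail to reject H0.


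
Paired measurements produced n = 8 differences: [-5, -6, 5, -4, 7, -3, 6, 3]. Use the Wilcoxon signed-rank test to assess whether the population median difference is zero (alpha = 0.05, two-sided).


Step 1: Drop any zero differences (none here) and take |d_i|.
|d| = [5, 6, 5, 4, 7, 3, 6, 3]
Step 2: Midrank |d_i| (ties get averaged ranks).
ranks: |5|->4.5, |6|->6.5, |5|->4.5, |4|->3, |7|->8, |3|->1.5, |6|->6.5, |3|->1.5
Step 3: Attach original signs; sum ranks with positive sign and with negative sign.
W+ = 4.5 + 8 + 6.5 + 1.5 = 20.5
W- = 4.5 + 6.5 + 3 + 1.5 = 15.5
(Check: W+ + W- = 36 should equal n(n+1)/2 = 36.)
Step 4: Test statistic W = min(W+, W-) = 15.5.
Step 5: Ties in |d|, so use the tie-corrected normal approximation.
        E[W] = n(n+1)/4 = 8*9/4 = 18.
        Tie groups: |d|=3 (t=2), |d|=5 (t=2), |d|=6 (t=2); sum(t^3 - t) = 18.
        Var[W] = n(n+1)(2n+1)/24 - sum(t^3-t)/48 = 1224/24 - 18/48 = 50.625.
        z = (W - E[W]) / sqrt(Var[W]) = (15.5 - 18) / 7.1151 = -0.3514.
        Two-sided p = 2*Phi(z) = 0.725315.
Step 6: alpha = 0.05. fail to reject H0.

W+ = 20.5, W- = 15.5, W = min = 15.5, p = 0.725315, fail to reject H0.


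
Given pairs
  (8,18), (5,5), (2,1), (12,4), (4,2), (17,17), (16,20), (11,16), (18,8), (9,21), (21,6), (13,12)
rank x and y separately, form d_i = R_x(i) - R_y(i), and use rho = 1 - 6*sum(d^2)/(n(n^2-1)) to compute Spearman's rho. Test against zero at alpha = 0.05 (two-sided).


Step 1: Rank x and y separately (midranks; no ties here).
rank(x): 8->4, 5->3, 2->1, 12->7, 4->2, 17->10, 16->9, 11->6, 18->11, 9->5, 21->12, 13->8
rank(y): 18->10, 5->4, 1->1, 4->3, 2->2, 17->9, 20->11, 16->8, 8->6, 21->12, 6->5, 12->7
Step 2: d_i = R_x(i) - R_y(i); compute d_i^2.
  (4-10)^2=36, (3-4)^2=1, (1-1)^2=0, (7-3)^2=16, (2-2)^2=0, (10-9)^2=1, (9-11)^2=4, (6-8)^2=4, (11-6)^2=25, (5-12)^2=49, (12-5)^2=49, (8-7)^2=1
sum(d^2) = 186.
Step 3: rho = 1 - 6*186 / (12*(12^2 - 1)) = 1 - 1116/1716 = 0.349650.
Step 4: Under H0, t = rho * sqrt((n-2)/(1-rho^2)) = 1.1802 ~ t(10).
Step 5: Two-sided p-value from the t-distribution with 10 df = 0.265239.
Step 6: alpha = 0.05. fail to reject H0.

rho = 0.3497, p = 0.265239, fail to reject H0 at alpha = 0.05.


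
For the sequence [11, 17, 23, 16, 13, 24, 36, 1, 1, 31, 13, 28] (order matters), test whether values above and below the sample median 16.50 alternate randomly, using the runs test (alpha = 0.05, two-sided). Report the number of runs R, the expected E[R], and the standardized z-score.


Step 1: Compute median = 16.50; label A = above, B = below.
Labels in order: BAABBAABBABA  (n_A = 6, n_B = 6)
Step 2: Count runs R = 8.
Step 3: Under H0 (random ordering), E[R] = 2*n_A*n_B/(n_A+n_B) + 1 = 2*6*6/12 + 1 = 7.0000.
        Var[R] = 2*n_A*n_B*(2*n_A*n_B - n_A - n_B) / ((n_A+n_B)^2 * (n_A+n_B-1)) = 4320/1584 = 2.7273.
        SD[R] = 1.6514.
Step 4: Continuity-corrected z = (R - 0.5 - E[R]) / SD[R] = (8 - 0.5 - 7.0000) / 1.6514 = 0.3028.
Step 5: Two-sided p-value via normal approximation = 2*(1 - Phi(|z|)) = 0.762069.
Step 6: alpha = 0.05. fail to reject H0.

R = 8, z = 0.3028, p = 0.762069, fail to reject H0.


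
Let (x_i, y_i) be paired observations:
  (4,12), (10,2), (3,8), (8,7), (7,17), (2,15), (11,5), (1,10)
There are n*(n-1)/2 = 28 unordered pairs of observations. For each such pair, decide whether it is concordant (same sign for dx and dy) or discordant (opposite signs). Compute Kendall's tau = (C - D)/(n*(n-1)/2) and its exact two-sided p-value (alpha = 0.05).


Step 1: Enumerate the 28 unordered pairs (i,j) with i<j and classify each by sign(x_j-x_i) * sign(y_j-y_i).
  (1,2):dx=+6,dy=-10->D; (1,3):dx=-1,dy=-4->C; (1,4):dx=+4,dy=-5->D; (1,5):dx=+3,dy=+5->C
  (1,6):dx=-2,dy=+3->D; (1,7):dx=+7,dy=-7->D; (1,8):dx=-3,dy=-2->C; (2,3):dx=-7,dy=+6->D
  (2,4):dx=-2,dy=+5->D; (2,5):dx=-3,dy=+15->D; (2,6):dx=-8,dy=+13->D; (2,7):dx=+1,dy=+3->C
  (2,8):dx=-9,dy=+8->D; (3,4):dx=+5,dy=-1->D; (3,5):dx=+4,dy=+9->C; (3,6):dx=-1,dy=+7->D
  (3,7):dx=+8,dy=-3->D; (3,8):dx=-2,dy=+2->D; (4,5):dx=-1,dy=+10->D; (4,6):dx=-6,dy=+8->D
  (4,7):dx=+3,dy=-2->D; (4,8):dx=-7,dy=+3->D; (5,6):dx=-5,dy=-2->C; (5,7):dx=+4,dy=-12->D
  (5,8):dx=-6,dy=-7->C; (6,7):dx=+9,dy=-10->D; (6,8):dx=-1,dy=-5->C; (7,8):dx=-10,dy=+5->D
Step 2: C = 8, D = 20, total pairs = 28.
Step 3: tau = (C - D)/(n(n-1)/2) = (8 - 20)/28 = -0.428571.
Step 4: Exact two-sided p-value (enumerate n! = 40320 permutations of y under H0): p = 0.178869.
Step 5: alpha = 0.05. fail to reject H0.

tau_b = -0.4286 (C=8, D=20), p = 0.178869, fail to reject H0.


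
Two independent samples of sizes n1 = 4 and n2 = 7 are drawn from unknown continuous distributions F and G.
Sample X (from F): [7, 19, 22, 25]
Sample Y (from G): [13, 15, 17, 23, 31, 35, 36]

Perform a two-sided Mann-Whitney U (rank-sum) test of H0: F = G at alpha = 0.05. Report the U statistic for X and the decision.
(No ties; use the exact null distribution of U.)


Step 1: Combine and sort all 11 observations; assign midranks.
sorted (value, group): (7,X), (13,Y), (15,Y), (17,Y), (19,X), (22,X), (23,Y), (25,X), (31,Y), (35,Y), (36,Y)
ranks: 7->1, 13->2, 15->3, 17->4, 19->5, 22->6, 23->7, 25->8, 31->9, 35->10, 36->11
Step 2: Rank sum for X: R1 = 1 + 5 + 6 + 8 = 20.
Step 3: U_X = R1 - n1(n1+1)/2 = 20 - 4*5/2 = 20 - 10 = 10.
       U_Y = n1*n2 - U_X = 28 - 10 = 18.
Step 4: No ties, so the exact null distribution of U (based on enumerating the C(11,4) = 330 equally likely rank assignments) gives the two-sided p-value.
Step 5: p-value = 0.527273; compare to alpha = 0.05. fail to reject H0.

U_X = 10, p = 0.527273, fail to reject H0 at alpha = 0.05.


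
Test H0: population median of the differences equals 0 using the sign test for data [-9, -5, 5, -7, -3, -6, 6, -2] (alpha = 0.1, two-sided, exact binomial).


Step 1: Discard zero differences. Original n = 8; n_eff = number of nonzero differences = 8.
Nonzero differences (with sign): -9, -5, +5, -7, -3, -6, +6, -2
Step 2: Count signs: positive = 2, negative = 6.
Step 3: Under H0: P(positive) = 0.5, so the number of positives S ~ Bin(8, 0.5).
Step 4: Two-sided exact p-value = sum of Bin(8,0.5) probabilities at or below the observed probability = 0.289062.
Step 5: alpha = 0.1. fail to reject H0.

n_eff = 8, pos = 2, neg = 6, p = 0.289062, fail to reject H0.


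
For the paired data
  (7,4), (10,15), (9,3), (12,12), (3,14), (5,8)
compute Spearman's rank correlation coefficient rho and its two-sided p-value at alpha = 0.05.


Step 1: Rank x and y separately (midranks; no ties here).
rank(x): 7->3, 10->5, 9->4, 12->6, 3->1, 5->2
rank(y): 4->2, 15->6, 3->1, 12->4, 14->5, 8->3
Step 2: d_i = R_x(i) - R_y(i); compute d_i^2.
  (3-2)^2=1, (5-6)^2=1, (4-1)^2=9, (6-4)^2=4, (1-5)^2=16, (2-3)^2=1
sum(d^2) = 32.
Step 3: rho = 1 - 6*32 / (6*(6^2 - 1)) = 1 - 192/210 = 0.085714.
Step 4: Under H0, t = rho * sqrt((n-2)/(1-rho^2)) = 0.1721 ~ t(4).
Step 5: Two-sided p-value from the t-distribution with 4 df = 0.871743.
Step 6: alpha = 0.05. fail to reject H0.

rho = 0.0857, p = 0.871743, fail to reject H0 at alpha = 0.05.


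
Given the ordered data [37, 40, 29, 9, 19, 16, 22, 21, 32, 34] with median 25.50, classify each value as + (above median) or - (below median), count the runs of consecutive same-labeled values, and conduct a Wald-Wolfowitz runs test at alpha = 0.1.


Step 1: Compute median = 25.50; label A = above, B = below.
Labels in order: AAABBBBBAA  (n_A = 5, n_B = 5)
Step 2: Count runs R = 3.
Step 3: Under H0 (random ordering), E[R] = 2*n_A*n_B/(n_A+n_B) + 1 = 2*5*5/10 + 1 = 6.0000.
        Var[R] = 2*n_A*n_B*(2*n_A*n_B - n_A - n_B) / ((n_A+n_B)^2 * (n_A+n_B-1)) = 2000/900 = 2.2222.
        SD[R] = 1.4907.
Step 4: Continuity-corrected z = (R + 0.5 - E[R]) / SD[R] = (3 + 0.5 - 6.0000) / 1.4907 = -1.6771.
Step 5: Two-sided p-value via normal approximation = 2*(1 - Phi(|z|)) = 0.093533.
Step 6: alpha = 0.1. reject H0.

R = 3, z = -1.6771, p = 0.093533, reject H0.


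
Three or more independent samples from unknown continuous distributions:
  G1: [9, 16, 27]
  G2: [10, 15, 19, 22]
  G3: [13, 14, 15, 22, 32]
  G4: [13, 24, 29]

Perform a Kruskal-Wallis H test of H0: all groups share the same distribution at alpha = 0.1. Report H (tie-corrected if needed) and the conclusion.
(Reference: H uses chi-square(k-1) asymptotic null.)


Step 1: Combine all N = 15 observations and assign midranks.
sorted (value, group, rank): (9,G1,1), (10,G2,2), (13,G3,3.5), (13,G4,3.5), (14,G3,5), (15,G2,6.5), (15,G3,6.5), (16,G1,8), (19,G2,9), (22,G2,10.5), (22,G3,10.5), (24,G4,12), (27,G1,13), (29,G4,14), (32,G3,15)
Step 2: Sum ranks within each group.
R_1 = 22 (n_1 = 3)
R_2 = 28 (n_2 = 4)
R_3 = 40.5 (n_3 = 5)
R_4 = 29.5 (n_4 = 3)
Step 3: H = 12/(N(N+1)) * sum(R_i^2/n_i) - 3(N+1)
     = 12/(15*16) * (22^2/3 + 28^2/4 + 40.5^2/5 + 29.5^2/3) - 3*16
     = 0.050000 * 975.467 - 48
     = 0.773333.
Step 4: Ties present; correction factor C = 1 - 18/(15^3 - 15) = 0.994643. Corrected H = 0.773333 / 0.994643 = 0.777499.
Step 5: Under H0, H ~ chi^2(3); p-value = 0.854841.
Step 6: alpha = 0.1. fail to reject H0.

H = 0.7775, df = 3, p = 0.854841, fail to reject H0.


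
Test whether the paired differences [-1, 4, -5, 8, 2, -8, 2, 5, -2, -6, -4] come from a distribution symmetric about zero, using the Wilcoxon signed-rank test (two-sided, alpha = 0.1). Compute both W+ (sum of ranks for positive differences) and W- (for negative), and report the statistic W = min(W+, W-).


Step 1: Drop any zero differences (none here) and take |d_i|.
|d| = [1, 4, 5, 8, 2, 8, 2, 5, 2, 6, 4]
Step 2: Midrank |d_i| (ties get averaged ranks).
ranks: |1|->1, |4|->5.5, |5|->7.5, |8|->10.5, |2|->3, |8|->10.5, |2|->3, |5|->7.5, |2|->3, |6|->9, |4|->5.5
Step 3: Attach original signs; sum ranks with positive sign and with negative sign.
W+ = 5.5 + 10.5 + 3 + 3 + 7.5 = 29.5
W- = 1 + 7.5 + 10.5 + 3 + 9 + 5.5 = 36.5
(Check: W+ + W- = 66 should equal n(n+1)/2 = 66.)
Step 4: Test statistic W = min(W+, W-) = 29.5.
Step 5: Ties in |d|, so use the tie-corrected normal approximation.
        E[W] = n(n+1)/4 = 11*12/4 = 33.
        Tie groups: |d|=2 (t=3), |d|=4 (t=2), |d|=5 (t=2), |d|=8 (t=2); sum(t^3 - t) = 42.
        Var[W] = n(n+1)(2n+1)/24 - sum(t^3-t)/48 = 3036/24 - 42/48 = 125.625.
        z = (W - E[W]) / sqrt(Var[W]) = (29.5 - 33) / 11.2083 = -0.3123.
        Two-sided p = 2*Phi(z) = 0.754835.
Step 6: alpha = 0.1. fail to reject H0.

W+ = 29.5, W- = 36.5, W = min = 29.5, p = 0.754835, fail to reject H0.


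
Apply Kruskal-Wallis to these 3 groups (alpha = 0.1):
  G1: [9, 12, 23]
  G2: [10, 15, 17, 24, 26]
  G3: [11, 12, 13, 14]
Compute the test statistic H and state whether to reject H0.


Step 1: Combine all N = 12 observations and assign midranks.
sorted (value, group, rank): (9,G1,1), (10,G2,2), (11,G3,3), (12,G1,4.5), (12,G3,4.5), (13,G3,6), (14,G3,7), (15,G2,8), (17,G2,9), (23,G1,10), (24,G2,11), (26,G2,12)
Step 2: Sum ranks within each group.
R_1 = 15.5 (n_1 = 3)
R_2 = 42 (n_2 = 5)
R_3 = 20.5 (n_3 = 4)
Step 3: H = 12/(N(N+1)) * sum(R_i^2/n_i) - 3(N+1)
     = 12/(12*13) * (15.5^2/3 + 42^2/5 + 20.5^2/4) - 3*13
     = 0.076923 * 537.946 - 39
     = 2.380449.
Step 4: Ties present; correction factor C = 1 - 6/(12^3 - 12) = 0.996503. Corrected H = 2.380449 / 0.996503 = 2.388801.
Step 5: Under H0, H ~ chi^2(2); p-value = 0.302885.
Step 6: alpha = 0.1. fail to reject H0.

H = 2.3888, df = 2, p = 0.302885, fail to reject H0.


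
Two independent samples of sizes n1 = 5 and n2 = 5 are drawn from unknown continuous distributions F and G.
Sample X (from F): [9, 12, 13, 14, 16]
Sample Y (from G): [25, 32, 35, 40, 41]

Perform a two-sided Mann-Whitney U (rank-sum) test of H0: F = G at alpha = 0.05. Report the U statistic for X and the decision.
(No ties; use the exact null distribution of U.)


Step 1: Combine and sort all 10 observations; assign midranks.
sorted (value, group): (9,X), (12,X), (13,X), (14,X), (16,X), (25,Y), (32,Y), (35,Y), (40,Y), (41,Y)
ranks: 9->1, 12->2, 13->3, 14->4, 16->5, 25->6, 32->7, 35->8, 40->9, 41->10
Step 2: Rank sum for X: R1 = 1 + 2 + 3 + 4 + 5 = 15.
Step 3: U_X = R1 - n1(n1+1)/2 = 15 - 5*6/2 = 15 - 15 = 0.
       U_Y = n1*n2 - U_X = 25 - 0 = 25.
Step 4: No ties, so the exact null distribution of U (based on enumerating the C(10,5) = 252 equally likely rank assignments) gives the two-sided p-value.
Step 5: p-value = 0.007937; compare to alpha = 0.05. reject H0.

U_X = 0, p = 0.007937, reject H0 at alpha = 0.05.


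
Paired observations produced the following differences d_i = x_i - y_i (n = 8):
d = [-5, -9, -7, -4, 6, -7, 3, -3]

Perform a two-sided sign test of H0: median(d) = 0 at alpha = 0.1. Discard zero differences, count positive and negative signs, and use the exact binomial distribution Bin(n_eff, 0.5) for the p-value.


Step 1: Discard zero differences. Original n = 8; n_eff = number of nonzero differences = 8.
Nonzero differences (with sign): -5, -9, -7, -4, +6, -7, +3, -3
Step 2: Count signs: positive = 2, negative = 6.
Step 3: Under H0: P(positive) = 0.5, so the number of positives S ~ Bin(8, 0.5).
Step 4: Two-sided exact p-value = sum of Bin(8,0.5) probabilities at or below the observed probability = 0.289062.
Step 5: alpha = 0.1. fail to reject H0.

n_eff = 8, pos = 2, neg = 6, p = 0.289062, fail to reject H0.


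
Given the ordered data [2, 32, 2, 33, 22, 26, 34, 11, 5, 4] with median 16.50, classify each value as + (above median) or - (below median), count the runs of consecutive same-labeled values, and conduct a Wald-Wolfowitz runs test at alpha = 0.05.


Step 1: Compute median = 16.50; label A = above, B = below.
Labels in order: BABAAAABBB  (n_A = 5, n_B = 5)
Step 2: Count runs R = 5.
Step 3: Under H0 (random ordering), E[R] = 2*n_A*n_B/(n_A+n_B) + 1 = 2*5*5/10 + 1 = 6.0000.
        Var[R] = 2*n_A*n_B*(2*n_A*n_B - n_A - n_B) / ((n_A+n_B)^2 * (n_A+n_B-1)) = 2000/900 = 2.2222.
        SD[R] = 1.4907.
Step 4: Continuity-corrected z = (R + 0.5 - E[R]) / SD[R] = (5 + 0.5 - 6.0000) / 1.4907 = -0.3354.
Step 5: Two-sided p-value via normal approximation = 2*(1 - Phi(|z|)) = 0.737316.
Step 6: alpha = 0.05. fail to reject H0.

R = 5, z = -0.3354, p = 0.737316, fail to reject H0.


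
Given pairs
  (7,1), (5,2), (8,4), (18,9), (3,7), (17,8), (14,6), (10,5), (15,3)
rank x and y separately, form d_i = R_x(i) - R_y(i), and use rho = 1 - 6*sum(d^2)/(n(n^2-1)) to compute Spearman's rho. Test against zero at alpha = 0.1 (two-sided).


Step 1: Rank x and y separately (midranks; no ties here).
rank(x): 7->3, 5->2, 8->4, 18->9, 3->1, 17->8, 14->6, 10->5, 15->7
rank(y): 1->1, 2->2, 4->4, 9->9, 7->7, 8->8, 6->6, 5->5, 3->3
Step 2: d_i = R_x(i) - R_y(i); compute d_i^2.
  (3-1)^2=4, (2-2)^2=0, (4-4)^2=0, (9-9)^2=0, (1-7)^2=36, (8-8)^2=0, (6-6)^2=0, (5-5)^2=0, (7-3)^2=16
sum(d^2) = 56.
Step 3: rho = 1 - 6*56 / (9*(9^2 - 1)) = 1 - 336/720 = 0.533333.
Step 4: Under H0, t = rho * sqrt((n-2)/(1-rho^2)) = 1.6681 ~ t(7).
Step 5: Two-sided p-value from the t-distribution with 7 df = 0.139227.
Step 6: alpha = 0.1. fail to reject H0.

rho = 0.5333, p = 0.139227, fail to reject H0 at alpha = 0.1.


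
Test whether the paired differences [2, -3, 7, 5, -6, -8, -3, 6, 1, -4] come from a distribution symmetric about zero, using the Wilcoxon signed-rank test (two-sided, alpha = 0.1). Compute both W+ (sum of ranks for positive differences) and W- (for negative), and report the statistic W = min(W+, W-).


Step 1: Drop any zero differences (none here) and take |d_i|.
|d| = [2, 3, 7, 5, 6, 8, 3, 6, 1, 4]
Step 2: Midrank |d_i| (ties get averaged ranks).
ranks: |2|->2, |3|->3.5, |7|->9, |5|->6, |6|->7.5, |8|->10, |3|->3.5, |6|->7.5, |1|->1, |4|->5
Step 3: Attach original signs; sum ranks with positive sign and with negative sign.
W+ = 2 + 9 + 6 + 7.5 + 1 = 25.5
W- = 3.5 + 7.5 + 10 + 3.5 + 5 = 29.5
(Check: W+ + W- = 55 should equal n(n+1)/2 = 55.)
Step 4: Test statistic W = min(W+, W-) = 25.5.
Step 5: Ties in |d|, so use the tie-corrected normal approximation.
        E[W] = n(n+1)/4 = 10*11/4 = 27.5.
        Tie groups: |d|=3 (t=2), |d|=6 (t=2); sum(t^3 - t) = 12.
        Var[W] = n(n+1)(2n+1)/24 - sum(t^3-t)/48 = 2310/24 - 12/48 = 96.
        z = (W - E[W]) / sqrt(Var[W]) = (25.5 - 27.5) / 9.7980 = -0.2041.
        Two-sided p = 2*Phi(z) = 0.838256.
Step 6: alpha = 0.1. fail to reject H0.

W+ = 25.5, W- = 29.5, W = min = 25.5, p = 0.838256, fail to reject H0.
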